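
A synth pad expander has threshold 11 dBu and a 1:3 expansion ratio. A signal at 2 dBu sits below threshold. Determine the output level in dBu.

Undershoot = 11 − 2 = 9 dB.
At 1:3, that expands to 27 dB under threshold.
Output = 11 − 27 = -16 dBu.

-16 dBu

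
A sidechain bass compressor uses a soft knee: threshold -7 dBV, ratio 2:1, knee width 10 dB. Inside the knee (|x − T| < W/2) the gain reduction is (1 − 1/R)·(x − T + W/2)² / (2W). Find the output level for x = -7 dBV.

-7.625 dBV

x − T + W/2 = -7 − (-7) + 5 = 5.
GR = (1 − 1/2) × 5² / 20 = 0.5 × 25 / 20 = 0.625 dB.
Output = -7 − 0.625 = -7.625 dBV.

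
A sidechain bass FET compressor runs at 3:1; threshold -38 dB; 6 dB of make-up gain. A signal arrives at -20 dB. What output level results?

The input is 18 dB above the -38 dB threshold.
The 18 dB excess becomes 6 dB after 3:1 reduction.
Output = -38 + 6 = -32 dB; make-up adds 6 dB, giving -26 dB.

-26 dB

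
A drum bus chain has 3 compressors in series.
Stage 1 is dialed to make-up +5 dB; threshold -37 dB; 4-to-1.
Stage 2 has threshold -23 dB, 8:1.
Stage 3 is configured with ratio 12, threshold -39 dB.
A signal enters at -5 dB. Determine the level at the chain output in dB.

-37.75 dB

Stage 1: -5 dB is 32 dB over -37 dB; at 4:1 that becomes 8 dB over, giving -29 dB; +5 dB make-up → -24 dB.
Stage 2: -24 dB ≤ -23 dB, so stage 2 doesn't engage; output -24 dB.
Stage 3: 15 dB above -39 dB, reduced 12:1 to 1.25 dB above → -37.75 dB.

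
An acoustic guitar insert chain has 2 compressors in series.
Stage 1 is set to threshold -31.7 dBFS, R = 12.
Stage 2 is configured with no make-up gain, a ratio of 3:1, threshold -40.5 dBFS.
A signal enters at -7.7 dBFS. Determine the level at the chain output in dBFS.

-36.9 dBFS

Stage 1: -7.7 dBFS is 24 dB over -31.7 dBFS; at 12:1 that becomes 2 dB over, giving -29.7 dBFS.
Stage 2: -29.7 dBFS is 10.8 dB over -40.5 dBFS; at 3:1 that becomes 3.6 dB over, giving -36.9 dBFS.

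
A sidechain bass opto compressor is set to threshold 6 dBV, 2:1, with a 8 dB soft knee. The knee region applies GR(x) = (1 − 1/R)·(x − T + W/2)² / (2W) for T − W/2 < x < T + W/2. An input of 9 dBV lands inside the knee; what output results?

7.46875 dBV

x − T + W/2 = 9 − 6 + 4 = 7.
GR = (1 − 1/2) × 7² / 16 = 0.5 × 49 / 16 = 1.53125 dB.
Output = 9 − 1.53125 = 7.46875 dBV.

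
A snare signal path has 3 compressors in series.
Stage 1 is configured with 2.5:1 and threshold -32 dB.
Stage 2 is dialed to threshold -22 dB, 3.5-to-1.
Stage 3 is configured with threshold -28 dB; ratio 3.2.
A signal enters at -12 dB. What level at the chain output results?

-26.75 dB

Stage 1: overshoot 20 dB → 20/2.5 = 8 dB → -24 dB.
Stage 2: -24 dB ≤ -22 dB, so stage 2 doesn't engage; output -24 dB.
Stage 3: overshoot 4 dB → 4/3.2 = 1.25 dB → -26.75 dB.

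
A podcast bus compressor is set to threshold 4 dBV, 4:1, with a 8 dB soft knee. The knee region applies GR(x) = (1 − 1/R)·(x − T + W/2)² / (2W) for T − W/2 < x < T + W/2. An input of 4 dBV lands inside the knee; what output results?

x − T + W/2 = 4 − 4 + 4 = 4.
GR = (1 − 1/4) × 4² / 16 = 0.75 × 16 / 16 = 0.75 dB.
Output = 4 − 0.75 = 3.25 dBV.

3.25 dBV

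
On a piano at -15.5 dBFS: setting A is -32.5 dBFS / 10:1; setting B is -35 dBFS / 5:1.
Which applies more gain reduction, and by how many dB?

B, by 0.3 dB

A: 17 dB over, compressed to 1.7 dB over, so 15.3 dB of GR.
B: 19.5 dB over, compressed to 3.9 dB over, so 15.6 dB of GR.
Difference: 0.3 dB in favour of B.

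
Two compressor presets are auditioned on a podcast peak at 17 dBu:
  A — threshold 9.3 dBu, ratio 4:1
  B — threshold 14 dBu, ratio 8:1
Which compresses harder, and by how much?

A, by 3.15 dB

A: overshoot 7.7 dB → output overshoot 1.925 dB → GR 5.775 dB.
B: overshoot 3 dB → output overshoot 0.375 dB → GR 2.625 dB.
Difference: 3.15 dB in favour of A.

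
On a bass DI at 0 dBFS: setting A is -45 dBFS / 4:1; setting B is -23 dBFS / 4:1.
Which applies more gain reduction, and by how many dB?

A: overshoot 45 dB → output overshoot 11.25 dB → GR 33.75 dB.
B: overshoot 23 dB → output overshoot 5.75 dB → GR 17.25 dB.
Difference: 16.5 dB in favour of A.

A, by 16.5 dB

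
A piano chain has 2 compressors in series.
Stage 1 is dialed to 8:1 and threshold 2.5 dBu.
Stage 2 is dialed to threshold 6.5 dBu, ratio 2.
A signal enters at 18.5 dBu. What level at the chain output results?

Stage 1: 16 dB above 2.5 dBu, reduced 8:1 to 2 dB above → 4.5 dBu.
Stage 2: 4.5 dBu ≤ 6.5 dBu, so stage 2 doesn't engage; output 4.5 dBu.

4.5 dBu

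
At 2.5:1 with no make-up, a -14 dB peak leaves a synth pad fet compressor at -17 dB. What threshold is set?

Let T be the threshold. Output overshoot = (input overshoot)/R, so -17 − T = (-14 − T)/2.5.
2.5·(-17 − T) = -14 − T → 1.5·T = -42.5 − (-14) = -28.5.
T = -28.5/1.5 = -19 dB.

-19 dB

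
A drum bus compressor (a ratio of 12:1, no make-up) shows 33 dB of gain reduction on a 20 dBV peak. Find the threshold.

Input is 36 dB above T (since output overshoot × R = input overshoot: (-13 − T)·12 = 20 − T gives T = -16 dBV).
Check: -16 + (20 − (-16))/12 = -16 + 3 = -13 dBV. ✓

-16 dBV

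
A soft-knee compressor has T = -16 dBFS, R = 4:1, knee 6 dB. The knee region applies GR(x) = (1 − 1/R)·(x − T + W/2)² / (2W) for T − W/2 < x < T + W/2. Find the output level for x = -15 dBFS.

-16 dBFS

x − T + W/2 = -15 − (-16) + 3 = 4.
GR = (1 − 1/4) × 4² / 12 = 0.75 × 16 / 12 = 1 dB.
Output = -15 − 1 = -16 dBFS.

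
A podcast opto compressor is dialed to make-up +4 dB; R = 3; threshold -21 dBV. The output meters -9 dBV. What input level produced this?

Before make-up, the level was -9 − 4 = -13 dBV.
Post-compression overshoot = -13 − (-21) = 8 dB.
Input overshoot = R × output overshoot = 24 dB → input = -21 + 24 = 3 dBV.

3 dBV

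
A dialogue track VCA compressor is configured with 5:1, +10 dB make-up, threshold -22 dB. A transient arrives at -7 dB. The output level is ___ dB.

-7 dB sits 15 dB over threshold.
At 5:1 the overshoot is divided by 5, leaving 3 dB above threshold.
That puts the output at -19 dB; make-up adds 10 dB, giving -9 dB.

-9 dB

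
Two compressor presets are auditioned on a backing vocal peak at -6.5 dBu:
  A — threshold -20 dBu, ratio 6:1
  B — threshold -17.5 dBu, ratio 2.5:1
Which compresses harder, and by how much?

A: 13.5 dB over, compressed to 2.25 dB over, so 11.25 dB of GR.
B: 11 dB over, compressed to 4.4 dB over, so 6.6 dB of GR.
Difference: 4.65 dB in favour of A.

A, by 4.65 dB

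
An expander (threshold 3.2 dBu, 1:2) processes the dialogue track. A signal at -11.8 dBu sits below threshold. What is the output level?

Below threshold, a 1:2 expander applies gain = (2−1)×(T − x) of attenuation.
(2−1) × 15 = 15 dB, so output = -11.8 − 15 = -26.8 dBu.

-26.8 dBu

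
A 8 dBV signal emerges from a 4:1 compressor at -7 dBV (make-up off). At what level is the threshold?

Gain reduction = 8 − (-7) = 15 dB; output overshoot = GR / (R − 1) = 15 / 3 = 5 dB.
Threshold = output − output overshoot = -7 − 5 = -12 dBV.

-12 dBV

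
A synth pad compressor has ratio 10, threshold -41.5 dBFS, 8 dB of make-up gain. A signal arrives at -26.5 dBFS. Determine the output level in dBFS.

-32 dBFS

Overshoot: -26.5 − (-41.5) = 15 dB.
The 15 dB excess becomes 1.5 dB after 10:1 reduction.
That puts the output at -40 dBFS; make-up adds 8 dB, giving -32 dBFS.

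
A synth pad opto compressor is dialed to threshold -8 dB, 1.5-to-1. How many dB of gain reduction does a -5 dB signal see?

1 dB

Overshoot = -5 − (-8) = 3 dB.
After 1.5:1 compression the overshoot becomes 3/1.5 = 2 dB.
GR = overshoot in − overshoot out = 3 − 2 = 1 dB.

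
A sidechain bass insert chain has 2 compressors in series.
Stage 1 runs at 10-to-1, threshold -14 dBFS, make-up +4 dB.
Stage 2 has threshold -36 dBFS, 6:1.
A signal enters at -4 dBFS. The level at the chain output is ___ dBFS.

Stage 1: -4 dBFS is 10 dB over -14 dBFS; at 10:1 that becomes 1 dB over, giving -13 dBFS; +4 dB make-up → -9 dBFS.
Stage 2: 27 dB above -36 dBFS, reduced 6:1 to 4.5 dB above → -31.5 dBFS.

-31.5 dBFS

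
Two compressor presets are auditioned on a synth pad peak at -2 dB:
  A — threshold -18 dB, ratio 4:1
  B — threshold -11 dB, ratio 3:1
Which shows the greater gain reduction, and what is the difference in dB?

A, by 6 dB

A: GR = 16 − 16/4 = 12 dB.
B: GR = 9 − 9/3 = 6 dB.
A applies 6 dB more gain reduction.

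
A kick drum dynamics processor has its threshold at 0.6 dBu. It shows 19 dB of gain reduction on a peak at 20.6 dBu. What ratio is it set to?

Input overshoot = 20.6 − 0.6 = 20 dB.
Output overshoot = 20 − 19 = 1 dB.
Ratio = input overshoot / output overshoot = 20 / 1 = 20.

20:1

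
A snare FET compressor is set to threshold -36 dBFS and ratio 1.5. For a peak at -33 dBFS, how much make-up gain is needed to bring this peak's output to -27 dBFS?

7 dB

Without make-up, output = threshold + overshoot/1.5 = -36 + 2 = -34 dBFS.
Gap to target: 7 dB.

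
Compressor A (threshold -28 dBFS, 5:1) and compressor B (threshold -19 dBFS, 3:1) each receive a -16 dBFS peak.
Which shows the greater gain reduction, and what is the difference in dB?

A, by 7.6 dB

A: overshoot 12 dB → output overshoot 2.4 dB → GR 9.6 dB.
B: overshoot 3 dB → output overshoot 1 dB → GR 2 dB.
Difference: 7.6 dB in favour of A.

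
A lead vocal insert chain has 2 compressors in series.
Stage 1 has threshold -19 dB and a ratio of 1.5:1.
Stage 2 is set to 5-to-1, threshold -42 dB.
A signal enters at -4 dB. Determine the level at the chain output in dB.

-35.4 dB

Stage 1: 15 dB above -19 dB, reduced 1.5:1 to 10 dB above → -9 dB.
Stage 2: 33 dB above -42 dB, reduced 5:1 to 6.6 dB above → -35.4 dB.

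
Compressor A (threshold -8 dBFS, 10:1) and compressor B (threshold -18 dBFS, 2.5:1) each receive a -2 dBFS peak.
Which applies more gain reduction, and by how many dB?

B, by 4.2 dB

A: overshoot 6 dB → output overshoot 0.6 dB → GR 5.4 dB.
B: overshoot 16 dB → output overshoot 6.4 dB → GR 9.6 dB.
Difference: 4.2 dB in favour of B.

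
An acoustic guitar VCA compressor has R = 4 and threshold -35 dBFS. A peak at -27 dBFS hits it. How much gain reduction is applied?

-27 dBFS exceeds the threshold by 8 dB.
After 4:1 compression the overshoot becomes 8/4 = 2 dB.
GR = overshoot in − overshoot out = 8 − 2 = 6 dB.

6 dB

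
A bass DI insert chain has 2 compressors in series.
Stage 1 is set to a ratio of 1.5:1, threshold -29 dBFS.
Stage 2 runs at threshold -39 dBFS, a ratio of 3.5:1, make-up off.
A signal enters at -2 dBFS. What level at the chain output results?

Stage 1: -2 dBFS is 27 dB over -29 dBFS; at 1.5:1 that becomes 18 dB over, giving -11 dBFS.
Stage 2: 28 dB above -39 dBFS, reduced 3.5:1 to 8 dB above → -31 dBFS.

-31 dBFS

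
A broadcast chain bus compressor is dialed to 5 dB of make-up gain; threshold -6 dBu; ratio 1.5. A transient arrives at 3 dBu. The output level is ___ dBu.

5 dBu

Overshoot: 3 − (-6) = 9 dB.
The 9 dB excess becomes 6 dB after 1.5:1 reduction.
So the level is -6 + 6 = 0 dBu; make-up adds 5 dB, giving 5 dBu.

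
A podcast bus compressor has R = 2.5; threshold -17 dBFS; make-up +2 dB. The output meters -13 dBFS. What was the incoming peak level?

-12 dBFS

Before make-up, the level was -13 − 2 = -15 dBFS.
The compressed level sits -15 − (-17) = 2 dB over threshold.
Before 2.5:1 compression the overshoot was 2 × 2.5 = 5 dB, so input = -17 + 5 = -12 dBFS.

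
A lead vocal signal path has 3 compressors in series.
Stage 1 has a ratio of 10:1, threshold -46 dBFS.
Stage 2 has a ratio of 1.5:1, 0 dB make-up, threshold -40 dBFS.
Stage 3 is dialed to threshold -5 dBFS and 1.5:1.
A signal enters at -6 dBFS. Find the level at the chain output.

-42 dBFS

Stage 1: -6 dBFS is 40 dB over -46 dBFS; at 10:1 that becomes 4 dB over, giving -42 dBFS.
Stage 2: below threshold (-42 ≤ -40); passes unchanged; output -42 dBFS.
Stage 3: below threshold (-42 ≤ -5); passes unchanged; output -42 dBFS.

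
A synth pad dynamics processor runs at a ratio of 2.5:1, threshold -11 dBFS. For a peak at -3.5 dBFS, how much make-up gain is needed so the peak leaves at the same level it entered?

4.5 dB

Overshoot 7.5 dB → 7.5/2.5 = 3 dB after compression, so the compressed level is -11 + 3 = -8 dBFS.
Make-up = target − compressed = -3.5 − (-8) = 4.5 dB.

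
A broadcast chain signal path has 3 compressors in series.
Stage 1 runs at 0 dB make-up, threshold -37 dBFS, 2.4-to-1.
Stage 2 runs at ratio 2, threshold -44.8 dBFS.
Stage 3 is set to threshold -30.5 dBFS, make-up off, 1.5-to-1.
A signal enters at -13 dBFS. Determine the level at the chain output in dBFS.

Stage 1: 24 dB above -37 dBFS, reduced 2.4:1 to 10 dB above → -27 dBFS.
Stage 2: -27 dBFS is 17.8 dB over -44.8 dBFS; at 2:1 that becomes 8.9 dB over, giving -35.9 dBFS.
Stage 3: -35.9 dBFS is at or below the -30.5 dBFS threshold — no compression; output -35.9 dBFS.

-35.9 dBFS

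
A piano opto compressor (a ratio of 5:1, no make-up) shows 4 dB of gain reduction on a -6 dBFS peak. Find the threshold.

Gain reduction = -6 − (-10) = 4 dB; output overshoot = GR / (R − 1) = 4 / 4 = 1 dB.
Threshold = output − output overshoot = -10 − 1 = -11 dBFS.

-11 dBFS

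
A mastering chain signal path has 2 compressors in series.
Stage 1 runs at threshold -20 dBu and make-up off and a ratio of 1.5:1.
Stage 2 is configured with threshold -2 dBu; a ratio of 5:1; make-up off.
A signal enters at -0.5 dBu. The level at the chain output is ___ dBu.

Stage 1: -0.5 dBu is 19.5 dB over -20 dBu; at 1.5:1 that becomes 13 dB over, giving -7 dBu.
Stage 2: -7 dBu ≤ -2 dBu, so stage 2 doesn't engage; output -7 dBu.

-7 dBu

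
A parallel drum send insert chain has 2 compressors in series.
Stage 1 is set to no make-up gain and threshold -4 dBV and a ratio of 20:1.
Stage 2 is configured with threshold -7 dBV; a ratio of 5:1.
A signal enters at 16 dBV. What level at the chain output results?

-6.2 dBV

Stage 1: overshoot 20 dB → 20/20 = 1 dB → -3 dBV.
Stage 2: overshoot 4 dB → 4/5 = 0.8 dB → -6.2 dBV.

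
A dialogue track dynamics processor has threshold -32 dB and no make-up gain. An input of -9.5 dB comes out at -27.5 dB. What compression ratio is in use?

5:1

Input overshoot = -9.5 − (-32) = 22.5 dB; output overshoot = -27.5 − (-32) = 4.5 dB.
Ratio = 22.5 / 4.5 = 5.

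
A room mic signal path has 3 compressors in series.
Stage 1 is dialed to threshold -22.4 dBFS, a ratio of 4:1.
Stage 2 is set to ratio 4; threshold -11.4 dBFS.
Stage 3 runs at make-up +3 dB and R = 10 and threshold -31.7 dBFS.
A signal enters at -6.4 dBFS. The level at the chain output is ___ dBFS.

-27.37 dBFS

Stage 1: -6.4 dBFS is 16 dB over -22.4 dBFS; at 4:1 that becomes 4 dB over, giving -18.4 dBFS.
Stage 2: below threshold (-18.4 ≤ -11.4); passes unchanged; output -18.4 dBFS.
Stage 3: -18.4 dBFS is 13.3 dB over -31.7 dBFS; at 10:1 that becomes 1.33 dB over, giving -30.37 dBFS; +3 dB make-up → -27.37 dBFS.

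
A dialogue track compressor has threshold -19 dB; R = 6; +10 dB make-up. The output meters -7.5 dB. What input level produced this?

-10 dB

Stripping the +10 dB make-up gives -17.5 dB at the gain stage.
The compressed level sits -17.5 − (-19) = 1.5 dB over threshold.
Undo the ratio: input overshoot = 1.5 × 6 = 9 dB, giving input = -10 dB.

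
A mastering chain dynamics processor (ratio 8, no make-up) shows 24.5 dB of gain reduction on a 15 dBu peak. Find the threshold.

Let T be the threshold. Output overshoot = (input overshoot)/R, so -9.5 − T = (15 − T)/8.
8·(-9.5 − T) = 15 − T → 7·T = -76 − 15 = -91.
T = -91/7 = -13 dBu.

-13 dBu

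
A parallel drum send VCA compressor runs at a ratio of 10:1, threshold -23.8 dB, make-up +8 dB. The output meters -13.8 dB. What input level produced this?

-3.8 dB

Before make-up, the level was -13.8 − 8 = -21.8 dB.
The compressed level sits -21.8 − (-23.8) = 2 dB over threshold.
Undo the ratio: input overshoot = 2 × 10 = 20 dB, giving input = -3.8 dB.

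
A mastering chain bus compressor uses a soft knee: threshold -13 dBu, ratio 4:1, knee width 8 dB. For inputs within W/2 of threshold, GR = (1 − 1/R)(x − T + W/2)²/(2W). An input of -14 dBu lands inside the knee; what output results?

-14.421875 dBu

x − T + W/2 = -14 − (-13) + 4 = 3.
GR = (1 − 1/4) × 3² / 16 = 0.75 × 9 / 16 = 0.421875 dB.
Output = -14 − 0.421875 = -14.421875 dBu.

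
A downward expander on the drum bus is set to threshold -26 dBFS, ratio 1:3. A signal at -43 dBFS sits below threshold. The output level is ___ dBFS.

Undershoot = (-26) − (-43) = 17 dB.
At 1:3, that expands to 51 dB under threshold.
Output = -26 − 51 = -77 dBFS.

-77 dBFS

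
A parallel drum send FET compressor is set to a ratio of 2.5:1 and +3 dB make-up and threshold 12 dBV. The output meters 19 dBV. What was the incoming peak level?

Before make-up, the level was 19 − 3 = 16 dBV.
That's 4 dB above the 12 dBV threshold.
Before 2.5:1 compression the overshoot was 4 × 2.5 = 10 dB, so input = 12 + 10 = 22 dBV.

22 dBV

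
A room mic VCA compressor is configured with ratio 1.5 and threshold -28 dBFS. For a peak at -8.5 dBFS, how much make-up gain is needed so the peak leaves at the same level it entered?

The peak compresses to -28 + 19.5/1.5 = -15 dBFS.
To reach -8.5 dBFS requires -8.5 − (-15) = 6.5 dB of make-up.

6.5 dB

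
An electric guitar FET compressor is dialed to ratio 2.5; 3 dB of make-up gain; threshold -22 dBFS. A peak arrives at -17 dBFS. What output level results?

-17 dBFS

Overshoot: -17 − (-22) = 5 dB.
2.5:1 compression reduces that to 5/2.5 = 2 dB over.
That puts the output at -20 dBFS; make-up adds 3 dB, giving -17 dBFS.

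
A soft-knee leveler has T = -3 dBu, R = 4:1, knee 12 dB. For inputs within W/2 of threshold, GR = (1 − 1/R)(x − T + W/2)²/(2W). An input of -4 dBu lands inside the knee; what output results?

-4.78125 dBu

x − T + W/2 = -4 − (-3) + 6 = 5.
GR = (1 − 1/4) × 5² / 24 = 0.75 × 25 / 24 = 0.78125 dB.
Output = -4 − 0.78125 = -4.78125 dBu.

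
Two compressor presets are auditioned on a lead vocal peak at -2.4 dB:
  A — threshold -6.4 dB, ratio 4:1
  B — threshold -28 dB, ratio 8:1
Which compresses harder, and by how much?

B, by 19.4 dB

A: overshoot 4 dB → output overshoot 1 dB → GR 3 dB.
B: overshoot 25.6 dB → output overshoot 3.2 dB → GR 22.4 dB.
Difference: 19.4 dB in favour of B.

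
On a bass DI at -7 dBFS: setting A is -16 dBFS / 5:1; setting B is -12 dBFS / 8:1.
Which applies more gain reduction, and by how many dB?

A, by 2.825 dB

A: 9 dB over, compressed to 1.8 dB over, so 7.2 dB of GR.
B: 5 dB over, compressed to 0.625 dB over, so 4.375 dB of GR.
A reduces 2.825 dB more.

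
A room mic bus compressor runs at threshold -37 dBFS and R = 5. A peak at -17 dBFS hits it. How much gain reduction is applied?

-17 dBFS exceeds the threshold by 20 dB.
After 5:1 compression the overshoot becomes 20/5 = 4 dB.
GR = overshoot in − overshoot out = 20 − 4 = 16 dB.

16 dB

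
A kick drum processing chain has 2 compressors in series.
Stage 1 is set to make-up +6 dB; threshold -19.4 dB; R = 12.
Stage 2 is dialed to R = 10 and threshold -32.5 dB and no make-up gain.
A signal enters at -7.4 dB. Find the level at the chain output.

-30.49 dB

Stage 1: 12 dB above -19.4 dB, reduced 12:1 to 1 dB above → -18.4 dB; +6 dB make-up → -12.4 dB.
Stage 2: 20.1 dB above -32.5 dB, reduced 10:1 to 2.01 dB above → -30.49 dB.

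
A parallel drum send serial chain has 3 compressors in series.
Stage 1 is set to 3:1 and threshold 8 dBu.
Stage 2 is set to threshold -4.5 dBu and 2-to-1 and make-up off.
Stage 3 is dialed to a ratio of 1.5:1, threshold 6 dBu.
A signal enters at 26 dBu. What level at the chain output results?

Stage 1: 26 dBu is 18 dB over 8 dBu; at 3:1 that becomes 6 dB over, giving 14 dBu.
Stage 2: overshoot 18.5 dB → 18.5/2 = 9.25 dB → 4.75 dBu.
Stage 3: 4.75 dBu ≤ 6 dBu, so stage 3 doesn't engage; output 4.75 dBu.

4.75 dBu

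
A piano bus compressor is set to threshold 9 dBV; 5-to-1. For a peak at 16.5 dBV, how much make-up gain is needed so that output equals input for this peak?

6 dB

Overshoot 7.5 dB → 7.5/5 = 1.5 dB after compression, so the compressed level is 9 + 1.5 = 10.5 dBV.
Make-up = target − compressed = 16.5 − 10.5 = 6 dB.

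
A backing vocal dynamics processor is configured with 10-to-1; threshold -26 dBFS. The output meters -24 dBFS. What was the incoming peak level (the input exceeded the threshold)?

-6 dBFS

That's 2 dB above the -26 dBFS threshold.
Before 10:1 compression the overshoot was 2 × 10 = 20 dB, so input = -26 + 20 = -6 dBFS.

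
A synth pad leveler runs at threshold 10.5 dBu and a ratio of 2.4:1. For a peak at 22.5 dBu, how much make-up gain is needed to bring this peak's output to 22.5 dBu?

7 dB

Without make-up, output = threshold + overshoot/2.4 = 10.5 + 5 = 15.5 dBu.
Gap to target: 7 dB.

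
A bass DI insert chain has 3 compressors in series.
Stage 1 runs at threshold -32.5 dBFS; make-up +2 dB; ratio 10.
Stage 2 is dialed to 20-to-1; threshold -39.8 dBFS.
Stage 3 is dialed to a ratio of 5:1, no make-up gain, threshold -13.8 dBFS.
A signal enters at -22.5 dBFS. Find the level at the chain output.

-39.285 dBFS

Stage 1: -22.5 dBFS is 10 dB over -32.5 dBFS; at 10:1 that becomes 1 dB over, giving -31.5 dBFS; +2 dB make-up → -29.5 dBFS.
Stage 2: -29.5 dBFS is 10.3 dB over -39.8 dBFS; at 20:1 that becomes 0.515 dB over, giving -39.285 dBFS.
Stage 3: -39.285 dBFS is at or below the -13.8 dBFS threshold — no compression; output -39.285 dBFS.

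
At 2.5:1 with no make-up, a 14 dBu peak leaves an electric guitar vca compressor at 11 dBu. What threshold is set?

Gain reduction = 14 − 11 = 3 dB; output overshoot = GR / (R − 1) = 3 / 1.5 = 2 dB.
Threshold = output − output overshoot = 11 − 2 = 9 dBu.

9 dBu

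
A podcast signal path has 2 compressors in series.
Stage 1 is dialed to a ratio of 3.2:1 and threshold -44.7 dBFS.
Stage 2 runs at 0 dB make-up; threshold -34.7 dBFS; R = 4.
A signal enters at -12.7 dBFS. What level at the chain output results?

-34.7 dBFS

Stage 1: 32 dB above -44.7 dBFS, reduced 3.2:1 to 10 dB above → -34.7 dBFS.
Stage 2: -34.7 dBFS ≤ -34.7 dBFS, so stage 2 doesn't engage; output -34.7 dBFS.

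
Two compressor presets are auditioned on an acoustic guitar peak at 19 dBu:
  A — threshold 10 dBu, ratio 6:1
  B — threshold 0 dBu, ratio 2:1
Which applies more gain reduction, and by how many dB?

A: GR = 9 − 9/6 = 7.5 dB.
B: GR = 19 − 19/2 = 9.5 dB.
Difference: 2 dB in favour of B.

B, by 2 dB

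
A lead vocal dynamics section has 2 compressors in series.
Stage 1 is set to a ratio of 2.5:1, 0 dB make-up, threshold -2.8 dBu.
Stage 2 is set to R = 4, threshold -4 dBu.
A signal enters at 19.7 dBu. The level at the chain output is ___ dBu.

Stage 1: 19.7 dBu is 22.5 dB over -2.8 dBu; at 2.5:1 that becomes 9 dB over, giving 6.2 dBu.
Stage 2: overshoot 10.2 dB → 10.2/4 = 2.55 dB → -1.45 dBu.

-1.45 dBu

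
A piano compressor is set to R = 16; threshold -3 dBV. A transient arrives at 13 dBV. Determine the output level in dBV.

Overshoot: 13 − (-3) = 16 dB.
The 16 dB excess becomes 1 dB after 16:1 reduction.
Output = -3 + 1 = -2 dBV.

-2 dBV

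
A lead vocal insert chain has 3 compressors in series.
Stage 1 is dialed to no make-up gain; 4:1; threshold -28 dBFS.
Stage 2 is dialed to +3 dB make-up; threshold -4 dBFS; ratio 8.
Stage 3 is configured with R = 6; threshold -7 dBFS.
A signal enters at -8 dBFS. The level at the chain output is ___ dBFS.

Stage 1: -8 dBFS is 20 dB over -28 dBFS; at 4:1 that becomes 5 dB over, giving -23 dBFS.
Stage 2: -23 dBFS is at or below the -4 dBFS threshold — no compression; make-up brings it to -20 dBFS.
Stage 3: below threshold (-20 ≤ -7); passes unchanged; output -20 dBFS.

-20 dBFS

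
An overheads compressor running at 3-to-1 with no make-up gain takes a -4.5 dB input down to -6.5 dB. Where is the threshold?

Gain reduction = -4.5 − (-6.5) = 2 dB; output overshoot = GR / (R − 1) = 2 / 2 = 1 dB.
Threshold = output − output overshoot = -6.5 − 1 = -7.5 dB.

-7.5 dB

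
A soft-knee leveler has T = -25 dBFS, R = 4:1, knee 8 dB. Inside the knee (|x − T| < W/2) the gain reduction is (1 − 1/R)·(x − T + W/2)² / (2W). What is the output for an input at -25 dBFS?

-25.75 dBFS

x − T + W/2 = -25 − (-25) + 4 = 4.
GR = (1 − 1/4) × 4² / 16 = 0.75 × 16 / 16 = 0.75 dB.
Output = -25 − 0.75 = -25.75 dBFS.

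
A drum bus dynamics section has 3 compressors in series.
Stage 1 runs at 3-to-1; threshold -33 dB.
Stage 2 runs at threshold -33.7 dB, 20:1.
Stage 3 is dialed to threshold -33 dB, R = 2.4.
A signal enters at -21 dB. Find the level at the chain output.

-33.465 dB

Stage 1: 12 dB above -33 dB, reduced 3:1 to 4 dB above → -29 dB.
Stage 2: overshoot 4.7 dB → 4.7/20 = 0.235 dB → -33.465 dB.
Stage 3: -33.465 dB is at or below the -33 dB threshold — no compression; output -33.465 dB.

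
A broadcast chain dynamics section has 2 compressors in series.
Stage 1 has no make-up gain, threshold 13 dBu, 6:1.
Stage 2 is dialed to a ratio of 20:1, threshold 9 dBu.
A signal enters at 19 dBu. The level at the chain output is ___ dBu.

Stage 1: 6 dB above 13 dBu, reduced 6:1 to 1 dB above → 14 dBu.
Stage 2: overshoot 5 dB → 5/20 = 0.25 dB → 9.25 dBu.

9.25 dBu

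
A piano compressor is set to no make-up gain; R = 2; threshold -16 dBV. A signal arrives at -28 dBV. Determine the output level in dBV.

-28 dBV is 12 dB below the -16 dBV threshold, so no gain reduction is applied.
Output = input = -28 dBV.

-28 dBV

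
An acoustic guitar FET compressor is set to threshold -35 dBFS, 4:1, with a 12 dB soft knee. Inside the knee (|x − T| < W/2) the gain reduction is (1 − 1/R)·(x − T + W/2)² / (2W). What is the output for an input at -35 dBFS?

-36.125 dBFS

x − T + W/2 = -35 − (-35) + 6 = 6.
GR = (1 − 1/4) × 6² / 24 = 0.75 × 36 / 24 = 1.125 dB.
Output = -35 − 1.125 = -36.125 dBFS.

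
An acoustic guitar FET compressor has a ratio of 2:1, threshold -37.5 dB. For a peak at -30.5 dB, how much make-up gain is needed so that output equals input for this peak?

3.5 dB

The peak compresses to -37.5 + 7/2 = -34 dB.
To reach -30.5 dB requires -30.5 − (-34) = 3.5 dB of make-up.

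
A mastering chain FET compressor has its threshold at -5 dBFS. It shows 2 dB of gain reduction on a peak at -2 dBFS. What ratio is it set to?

3:1

Input overshoot = -2 − (-5) = 3 dB.
Output overshoot = 3 − 2 = 1 dB.
Ratio = input overshoot / output overshoot = 3 / 1 = 3.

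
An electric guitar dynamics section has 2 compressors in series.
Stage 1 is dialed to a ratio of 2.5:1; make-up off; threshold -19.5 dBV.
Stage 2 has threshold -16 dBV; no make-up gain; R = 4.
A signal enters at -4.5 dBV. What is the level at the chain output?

-15.375 dBV

Stage 1: -4.5 dBV is 15 dB over -19.5 dBV; at 2.5:1 that becomes 6 dB over, giving -13.5 dBV.
Stage 2: overshoot 2.5 dB → 2.5/4 = 0.625 dB → -15.375 dBV.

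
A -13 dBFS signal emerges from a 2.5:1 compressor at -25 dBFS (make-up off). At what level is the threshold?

-33 dBFS

Let T be the threshold. Output overshoot = (input overshoot)/R, so -25 − T = (-13 − T)/2.5.
2.5·(-25 − T) = -13 − T → 1.5·T = -62.5 − (-13) = -49.5.
T = -49.5/1.5 = -33 dBFS.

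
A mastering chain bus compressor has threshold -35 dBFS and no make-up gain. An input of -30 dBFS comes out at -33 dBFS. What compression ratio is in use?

2.5:1

Input overshoot = -30 − (-35) = 5 dB; output overshoot = -33 − (-35) = 2 dB.
Ratio = 5 / 2 = 2.5.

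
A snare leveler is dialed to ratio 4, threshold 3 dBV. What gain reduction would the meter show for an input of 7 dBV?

The signal is 4 dB above threshold.
A 4:1 ratio leaves 1 dB of that excess.
So the signal is attenuated by 4 − 1 = 3 dB.

3 dB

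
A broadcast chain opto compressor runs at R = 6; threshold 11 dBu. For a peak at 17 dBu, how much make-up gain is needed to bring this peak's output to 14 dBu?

2 dB

Without make-up, output = threshold + overshoot/6 = 11 + 1 = 12 dBu.
Gap to target: 2 dB.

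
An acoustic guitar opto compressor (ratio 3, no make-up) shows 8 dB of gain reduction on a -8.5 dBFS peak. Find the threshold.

-20.5 dBFS

Let T be the threshold. Output overshoot = (input overshoot)/R, so -16.5 − T = (-8.5 − T)/3.
3·(-16.5 − T) = -8.5 − T → 2·T = -49.5 − (-8.5) = -41.
T = -41/2 = -20.5 dBFS.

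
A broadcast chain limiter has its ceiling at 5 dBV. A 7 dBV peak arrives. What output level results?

5 dBV

The limiter clamps the peak to its 5 dBV ceiling.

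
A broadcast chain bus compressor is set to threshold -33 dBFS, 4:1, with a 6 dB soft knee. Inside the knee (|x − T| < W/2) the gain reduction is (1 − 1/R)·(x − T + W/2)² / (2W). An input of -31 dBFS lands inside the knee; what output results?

-32.5625 dBFS

x − T + W/2 = -31 − (-33) + 3 = 5.
GR = (1 − 1/4) × 5² / 12 = 0.75 × 25 / 12 = 1.5625 dB.
Output = -31 − 1.5625 = -32.5625 dBFS.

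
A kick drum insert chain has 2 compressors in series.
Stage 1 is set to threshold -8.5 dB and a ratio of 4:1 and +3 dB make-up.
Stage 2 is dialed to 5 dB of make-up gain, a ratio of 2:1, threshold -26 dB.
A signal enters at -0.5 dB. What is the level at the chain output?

Stage 1: -0.5 dB is 8 dB over -8.5 dB; at 4:1 that becomes 2 dB over, giving -6.5 dB; +3 dB make-up → -3.5 dB.
Stage 2: -3.5 dB is 22.5 dB over -26 dB; at 2:1 that becomes 11.25 dB over, giving -14.75 dB; +5 dB make-up → -9.75 dB.

-9.75 dB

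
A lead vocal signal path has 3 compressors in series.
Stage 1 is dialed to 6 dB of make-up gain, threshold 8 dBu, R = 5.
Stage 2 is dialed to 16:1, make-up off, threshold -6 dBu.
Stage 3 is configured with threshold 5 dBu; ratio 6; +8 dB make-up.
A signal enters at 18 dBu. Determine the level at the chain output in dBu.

3.375 dBu

Stage 1: 18 dBu is 10 dB over 8 dBu; at 5:1 that becomes 2 dB over, giving 10 dBu; +6 dB make-up → 16 dBu.
Stage 2: 22 dB above -6 dBu, reduced 16:1 to 1.375 dB above → -4.625 dBu.
Stage 3: -4.625 dBu ≤ 5 dBu, so stage 3 doesn't engage; make-up brings it to 3.375 dBu.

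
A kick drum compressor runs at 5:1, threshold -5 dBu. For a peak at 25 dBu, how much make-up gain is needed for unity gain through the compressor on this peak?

24 dB

Overshoot 30 dB → 30/5 = 6 dB after compression, so the compressed level is -5 + 6 = 1 dBu.
Make-up = target − compressed = 25 − 1 = 24 dB.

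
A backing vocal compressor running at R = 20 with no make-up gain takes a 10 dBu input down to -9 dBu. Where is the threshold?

-10 dBu

Let T be the threshold. Output overshoot = (input overshoot)/R, so -9 − T = (10 − T)/20.
20·(-9 − T) = 10 − T → 19·T = -180 − 10 = -190.
T = -190/19 = -10 dBu.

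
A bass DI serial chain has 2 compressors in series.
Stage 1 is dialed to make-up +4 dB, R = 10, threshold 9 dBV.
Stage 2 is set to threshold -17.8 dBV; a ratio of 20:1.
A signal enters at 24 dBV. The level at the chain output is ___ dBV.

-16.185 dBV

Stage 1: 15 dB above 9 dBV, reduced 10:1 to 1.5 dB above → 10.5 dBV; +4 dB make-up → 14.5 dBV.
Stage 2: 14.5 dBV is 32.3 dB over -17.8 dBV; at 20:1 that becomes 1.615 dB over, giving -16.185 dBV.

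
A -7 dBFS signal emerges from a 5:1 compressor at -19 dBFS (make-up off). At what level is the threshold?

Input is 15 dB above T (since output overshoot × R = input overshoot: (-19 − T)·5 = -7 − T gives T = -22 dBFS).
Check: -22 + (-7 − (-22))/5 = -22 + 3 = -19 dBFS. ✓

-22 dBFS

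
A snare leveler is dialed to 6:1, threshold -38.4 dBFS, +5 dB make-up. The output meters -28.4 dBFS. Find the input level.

Before make-up, the level was -28.4 − 5 = -33.4 dBFS.
Post-compression overshoot = -33.4 − (-38.4) = 5 dB.
Undo the ratio: input overshoot = 5 × 6 = 30 dB, giving input = -8.4 dBFS.

-8.4 dBFS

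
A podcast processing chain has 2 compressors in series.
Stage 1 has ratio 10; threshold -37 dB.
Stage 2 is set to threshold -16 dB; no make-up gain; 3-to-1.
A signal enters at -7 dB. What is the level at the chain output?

-34 dB

Stage 1: 30 dB above -37 dB, reduced 10:1 to 3 dB above → -34 dB.
Stage 2: below threshold (-34 ≤ -16); passes unchanged; output -34 dB.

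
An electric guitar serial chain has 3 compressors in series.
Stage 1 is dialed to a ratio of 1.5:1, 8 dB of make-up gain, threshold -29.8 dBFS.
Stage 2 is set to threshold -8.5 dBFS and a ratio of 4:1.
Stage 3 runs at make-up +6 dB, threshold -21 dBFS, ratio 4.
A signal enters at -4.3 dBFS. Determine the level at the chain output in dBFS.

Stage 1: -4.3 dBFS is 25.5 dB over -29.8 dBFS; at 1.5:1 that becomes 17 dB over, giving -12.8 dBFS; +8 dB make-up → -4.8 dBFS.
Stage 2: 3.7 dB above -8.5 dBFS, reduced 4:1 to 0.925 dB above → -7.575 dBFS.
Stage 3: 13.425 dB above -21 dBFS, reduced 4:1 to 3.35625 dB above → -17.64375 dBFS; +6 dB make-up → -11.64375 dBFS.

-11.64375 dBFS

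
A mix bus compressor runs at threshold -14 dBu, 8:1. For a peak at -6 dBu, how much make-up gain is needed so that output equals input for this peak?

Without make-up, output = threshold + overshoot/8 = -14 + 1 = -13 dBu.
Gap to target: 7 dB.

7 dB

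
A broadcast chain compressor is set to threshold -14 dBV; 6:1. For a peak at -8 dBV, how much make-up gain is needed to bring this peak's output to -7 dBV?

6 dB

Without make-up, output = threshold + overshoot/6 = -14 + 1 = -13 dBV.
Gap to target: 6 dB.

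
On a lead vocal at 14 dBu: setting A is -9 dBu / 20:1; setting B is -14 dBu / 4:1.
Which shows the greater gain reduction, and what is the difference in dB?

A, by 0.85 dB

A: GR = 23 − 23/20 = 21.85 dB.
B: GR = 28 − 28/4 = 21 dB.
A applies 0.85 dB more gain reduction.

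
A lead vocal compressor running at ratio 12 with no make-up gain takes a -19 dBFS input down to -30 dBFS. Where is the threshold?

Let T be the threshold. Output overshoot = (input overshoot)/R, so -30 − T = (-19 − T)/12.
12·(-30 − T) = -19 − T → 11·T = -360 − (-19) = -341.
T = -341/11 = -31 dBFS.

-31 dBFS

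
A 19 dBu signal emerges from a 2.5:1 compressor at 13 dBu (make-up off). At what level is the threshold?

Input is 10 dB above T (since output overshoot × R = input overshoot: (13 − T)·2.5 = 19 − T gives T = 9 dBu).
Check: 9 + (19 − 9)/2.5 = 9 + 4 = 13 dBu. ✓

9 dBu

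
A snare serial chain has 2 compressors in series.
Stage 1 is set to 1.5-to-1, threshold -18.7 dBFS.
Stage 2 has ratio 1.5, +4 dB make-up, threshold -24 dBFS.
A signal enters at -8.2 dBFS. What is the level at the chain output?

-11.8 dBFS

Stage 1: overshoot 10.5 dB → 10.5/1.5 = 7 dB → -11.7 dBFS.
Stage 2: -11.7 dBFS is 12.3 dB over -24 dBFS; at 1.5:1 that becomes 8.2 dB over, giving -15.8 dBFS; +4 dB make-up → -11.8 dBFS.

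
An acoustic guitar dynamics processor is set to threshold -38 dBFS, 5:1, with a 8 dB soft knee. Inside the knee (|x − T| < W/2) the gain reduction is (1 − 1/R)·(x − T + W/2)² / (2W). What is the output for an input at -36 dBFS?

x − T + W/2 = -36 − (-38) + 4 = 6.
GR = (1 − 1/5) × 6² / 16 = 0.8 × 36 / 16 = 1.8 dB.
Output = -36 − 1.8 = -37.8 dBFS.

-37.8 dBFS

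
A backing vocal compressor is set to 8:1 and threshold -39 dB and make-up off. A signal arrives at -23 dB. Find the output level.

-37 dB

The input is 16 dB above the -39 dB threshold.
The 16 dB excess becomes 2 dB after 8:1 reduction.
Output = -39 + 2 = -37 dB.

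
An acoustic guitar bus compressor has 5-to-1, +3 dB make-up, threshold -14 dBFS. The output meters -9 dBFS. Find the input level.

-4 dBFS

Stripping the +3 dB make-up gives -12 dBFS at the gain stage.
The compressed level sits -12 − (-14) = 2 dB over threshold.
Before 5:1 compression the overshoot was 2 × 5 = 10 dB, so input = -14 + 10 = -4 dBFS.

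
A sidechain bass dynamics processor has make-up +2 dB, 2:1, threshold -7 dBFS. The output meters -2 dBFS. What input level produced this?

Remove make-up: -2 − 2 = -4 dBFS.
Post-compression overshoot = -4 − (-7) = 3 dB.
Input overshoot = R × output overshoot = 6 dB → input = -7 + 6 = -1 dBFS.

-1 dBFS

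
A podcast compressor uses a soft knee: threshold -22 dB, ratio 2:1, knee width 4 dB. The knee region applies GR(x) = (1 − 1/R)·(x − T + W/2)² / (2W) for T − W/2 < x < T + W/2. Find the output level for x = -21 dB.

x − T + W/2 = -21 − (-22) + 2 = 3.
GR = (1 − 1/2) × 3² / 8 = 0.5 × 9 / 8 = 0.5625 dB.
Output = -21 − 0.5625 = -21.5625 dB.

-21.5625 dB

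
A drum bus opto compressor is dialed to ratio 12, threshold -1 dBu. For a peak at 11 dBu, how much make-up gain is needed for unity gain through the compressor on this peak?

The peak compresses to -1 + 12/12 = 0 dBu.
To reach 11 dBu requires 11 − 0 = 11 dB of make-up.

11 dB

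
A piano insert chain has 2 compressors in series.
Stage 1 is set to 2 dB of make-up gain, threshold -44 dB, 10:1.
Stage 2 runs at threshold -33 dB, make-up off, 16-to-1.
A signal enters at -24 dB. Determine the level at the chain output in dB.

-40 dB

Stage 1: 20 dB above -44 dB, reduced 10:1 to 2 dB above → -42 dB; +2 dB make-up → -40 dB.
Stage 2: -40 dB is at or below the -33 dB threshold — no compression; output -40 dB.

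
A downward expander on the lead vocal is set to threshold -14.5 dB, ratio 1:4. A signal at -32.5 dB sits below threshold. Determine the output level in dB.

The input is 18 dB below the -14.5 dB threshold.
A 1:4 expander multiplies undershoot by 4: 18 × 4 = 72 dB below threshold.
Output = -14.5 − 72 = -86.5 dB.

-86.5 dB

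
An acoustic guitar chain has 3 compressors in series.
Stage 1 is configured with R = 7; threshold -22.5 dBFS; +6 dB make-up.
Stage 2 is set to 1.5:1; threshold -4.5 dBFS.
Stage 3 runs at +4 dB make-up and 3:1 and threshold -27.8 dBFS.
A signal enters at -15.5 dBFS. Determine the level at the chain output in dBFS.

Stage 1: overshoot 7 dB → 7/7 = 1 dB → -21.5 dBFS; +6 dB make-up → -15.5 dBFS.
Stage 2: -15.5 dBFS is at or below the -4.5 dBFS threshold — no compression; output -15.5 dBFS.
Stage 3: 12.3 dB above -27.8 dBFS, reduced 3:1 to 4.1 dB above → -23.7 dBFS; +4 dB make-up → -19.7 dBFS.

-19.7 dBFS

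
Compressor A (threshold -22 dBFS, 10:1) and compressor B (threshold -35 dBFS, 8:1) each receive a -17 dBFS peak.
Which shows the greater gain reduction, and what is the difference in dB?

B, by 11.25 dB

A: GR = 5 − 5/10 = 4.5 dB.
B: GR = 18 − 18/8 = 15.75 dB.
Difference: 11.25 dB in favour of B.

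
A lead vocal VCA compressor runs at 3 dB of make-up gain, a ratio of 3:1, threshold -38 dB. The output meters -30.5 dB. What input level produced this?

Remove make-up: -30.5 − 3 = -33.5 dB.
That's 4.5 dB above the -38 dB threshold.
Undo the ratio: input overshoot = 4.5 × 3 = 13.5 dB, giving input = -24.5 dB.

-24.5 dB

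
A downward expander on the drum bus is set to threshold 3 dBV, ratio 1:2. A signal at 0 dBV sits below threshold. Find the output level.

-3 dBV

Undershoot = 3 − 0 = 3 dB.
At 1:2, that expands to 6 dB under threshold.
Output = 3 − 6 = -3 dBV.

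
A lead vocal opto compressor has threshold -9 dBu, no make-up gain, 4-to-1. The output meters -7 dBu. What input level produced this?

The compressed level sits -7 − (-9) = 2 dB over threshold.
Undo the ratio: input overshoot = 2 × 4 = 8 dB, giving input = -1 dBu.

-1 dBu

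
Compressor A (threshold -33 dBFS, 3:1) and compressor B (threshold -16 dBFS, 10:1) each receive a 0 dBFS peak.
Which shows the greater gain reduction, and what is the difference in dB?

A, by 7.6 dB

A: GR = 33 − 33/3 = 22 dB.
B: GR = 16 − 16/10 = 14.4 dB.
Difference: 7.6 dB in favour of A.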